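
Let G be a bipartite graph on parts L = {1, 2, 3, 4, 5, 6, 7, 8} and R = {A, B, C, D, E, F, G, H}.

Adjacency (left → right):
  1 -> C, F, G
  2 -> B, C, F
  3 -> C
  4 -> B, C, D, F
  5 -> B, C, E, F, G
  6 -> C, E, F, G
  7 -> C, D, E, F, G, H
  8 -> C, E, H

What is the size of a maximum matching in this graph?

A valid assignment of size 7: 1→F, 2→B, 3→C, 4→D, 5→G, 6→E, 7→H.
The set {1, 2, 3, 4, 5, 6, 7, 8} has only 7 neighbours ({B, C, D, E, F, G, H}), so by Hall's theorem at most 7 of the 8 left vertices can be matched.

7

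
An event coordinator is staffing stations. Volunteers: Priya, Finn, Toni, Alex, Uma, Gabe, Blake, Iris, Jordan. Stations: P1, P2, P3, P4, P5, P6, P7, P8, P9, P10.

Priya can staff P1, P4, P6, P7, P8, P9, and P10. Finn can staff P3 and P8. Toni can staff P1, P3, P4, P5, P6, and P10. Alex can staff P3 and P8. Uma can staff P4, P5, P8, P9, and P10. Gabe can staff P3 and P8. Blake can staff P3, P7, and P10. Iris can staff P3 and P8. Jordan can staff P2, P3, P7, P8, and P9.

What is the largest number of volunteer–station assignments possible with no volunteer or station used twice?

A valid assignment of size 7: Priya–P1, Finn–P3, Toni–P10, Alex–P8, Uma–P9, Blake–P7, Jordan–P2.
The set {Finn, Alex, Gabe, Iris} has only 2 neighbours ({P3, P8}), so by Hall's theorem at most 7 of the 9 volunteers can be matched.

7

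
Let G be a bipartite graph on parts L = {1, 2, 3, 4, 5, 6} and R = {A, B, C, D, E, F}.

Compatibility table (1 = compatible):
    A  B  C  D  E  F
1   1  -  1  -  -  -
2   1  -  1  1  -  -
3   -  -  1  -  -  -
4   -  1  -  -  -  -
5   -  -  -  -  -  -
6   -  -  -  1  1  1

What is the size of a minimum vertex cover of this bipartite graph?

5

{1, 2, 3, 4, 6} is a vertex cover of size 5: every edge has an endpoint in this set.
No smaller cover exists because 1–A, 2–D, 3–C, 4–B, 6–E is a matching of size 5, and a cover must include an endpoint of each of these disjoint edges (König's theorem).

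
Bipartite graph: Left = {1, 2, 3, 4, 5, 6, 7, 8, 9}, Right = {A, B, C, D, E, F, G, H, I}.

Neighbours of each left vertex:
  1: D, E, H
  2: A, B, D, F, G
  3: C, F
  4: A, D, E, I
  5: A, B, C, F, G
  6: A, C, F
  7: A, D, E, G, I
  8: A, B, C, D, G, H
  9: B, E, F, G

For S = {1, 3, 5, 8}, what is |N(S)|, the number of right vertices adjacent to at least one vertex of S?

The union of neighbours of {1, 3, 5, 8} is {A, B, C, D, E, F, G, H}, which has 8 elements.
Since |N(S)| = 8 ≥ |S| = 4, Hall's condition holds for this subset.

8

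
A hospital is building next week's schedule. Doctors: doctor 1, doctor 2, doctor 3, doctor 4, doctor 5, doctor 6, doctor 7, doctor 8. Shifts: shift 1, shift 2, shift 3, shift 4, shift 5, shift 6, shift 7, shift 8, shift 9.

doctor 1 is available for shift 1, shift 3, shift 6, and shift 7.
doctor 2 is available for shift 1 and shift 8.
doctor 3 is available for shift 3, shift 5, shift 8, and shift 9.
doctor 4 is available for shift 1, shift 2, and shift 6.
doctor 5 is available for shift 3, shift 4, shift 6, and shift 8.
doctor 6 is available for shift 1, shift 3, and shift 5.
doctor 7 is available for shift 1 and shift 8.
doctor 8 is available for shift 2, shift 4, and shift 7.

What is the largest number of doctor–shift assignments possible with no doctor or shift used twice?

8

For example, pair doctor 1–shift 3, doctor 2–shift 8, doctor 3–shift 9, doctor 4–shift 2, doctor 5–shift 6, doctor 6–shift 5, doctor 7–shift 1, doctor 8–shift 4.
All 8 doctors are matched, so no larger matching exists.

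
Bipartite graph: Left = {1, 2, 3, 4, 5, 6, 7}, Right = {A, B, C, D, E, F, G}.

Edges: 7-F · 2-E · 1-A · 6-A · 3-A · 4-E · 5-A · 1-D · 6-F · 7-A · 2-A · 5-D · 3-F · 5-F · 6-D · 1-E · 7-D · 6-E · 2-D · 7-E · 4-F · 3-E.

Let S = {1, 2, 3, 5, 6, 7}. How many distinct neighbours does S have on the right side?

The union of neighbours of {1, 2, 3, 5, 6, 7} is {A, D, E, F}, which has 4 elements.
Since |N(S)| = 4 < |S| = 6, Hall's condition fails for this subset.

4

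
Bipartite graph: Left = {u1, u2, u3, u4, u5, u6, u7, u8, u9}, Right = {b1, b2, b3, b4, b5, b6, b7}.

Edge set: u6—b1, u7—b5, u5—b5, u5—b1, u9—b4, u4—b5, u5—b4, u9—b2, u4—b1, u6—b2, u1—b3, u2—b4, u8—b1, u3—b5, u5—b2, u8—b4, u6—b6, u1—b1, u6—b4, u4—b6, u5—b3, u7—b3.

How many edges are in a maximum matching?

6

One maximum matching: u1–b3, u2–b4, u3–b5, u4–b1, u5–b2, u6–b6.
The set {u1, u2, u3, u4, u5, u6, u7, u8, u9} has only 6 neighbours ({b1, b2, b3, b4, b5, b6}), so by Hall's theorem at most 6 of the 9 left vertices can be matched.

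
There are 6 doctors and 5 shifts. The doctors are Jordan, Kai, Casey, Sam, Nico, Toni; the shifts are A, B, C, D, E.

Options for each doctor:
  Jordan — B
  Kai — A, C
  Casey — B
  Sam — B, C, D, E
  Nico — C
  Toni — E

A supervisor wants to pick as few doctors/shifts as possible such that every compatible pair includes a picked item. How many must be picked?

5

A maximum matching has 5 edges (e.g. Jordan–B, Kai–A, Sam–D, Nico–C, Toni–E).
By König's theorem the minimum vertex cover has the same size. One such cover is {Kai, Sam, Nico, Toni, B}.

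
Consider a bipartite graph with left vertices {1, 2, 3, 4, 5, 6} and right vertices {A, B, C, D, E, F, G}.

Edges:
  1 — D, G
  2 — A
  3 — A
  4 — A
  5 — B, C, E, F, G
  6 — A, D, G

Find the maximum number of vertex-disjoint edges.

4

A valid assignment of size 4: 1–D, 2–A, 5–E, 6–G.
The set {2, 3, 4} has only 1 neighbour ({A}), so by Hall's theorem at most 4 of the 6 left vertices can be matched.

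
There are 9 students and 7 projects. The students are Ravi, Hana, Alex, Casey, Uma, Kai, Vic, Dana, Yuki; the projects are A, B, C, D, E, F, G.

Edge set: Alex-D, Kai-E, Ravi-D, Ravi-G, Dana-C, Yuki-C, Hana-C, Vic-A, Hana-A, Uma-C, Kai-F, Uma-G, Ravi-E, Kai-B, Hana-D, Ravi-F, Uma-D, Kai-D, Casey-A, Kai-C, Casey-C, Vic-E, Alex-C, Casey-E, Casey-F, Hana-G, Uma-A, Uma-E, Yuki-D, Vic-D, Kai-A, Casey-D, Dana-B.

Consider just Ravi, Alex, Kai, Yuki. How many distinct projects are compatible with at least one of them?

7

The union of neighbours of {Ravi, Alex, Kai, Yuki} is {A, B, C, D, E, F, G}, which has 7 elements.
Since |N(S)| = 7 ≥ |S| = 4, Hall's condition holds for this subset.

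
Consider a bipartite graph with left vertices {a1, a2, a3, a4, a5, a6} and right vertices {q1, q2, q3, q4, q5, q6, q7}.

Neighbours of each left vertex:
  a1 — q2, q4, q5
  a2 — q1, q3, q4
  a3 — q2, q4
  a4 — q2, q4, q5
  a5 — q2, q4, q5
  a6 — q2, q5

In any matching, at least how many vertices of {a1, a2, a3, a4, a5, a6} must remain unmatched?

For example, pair a1-q5, a2-q3, a3-q4, a4-q2.
The set {a1, a3, a4, a5, a6} has only 3 neighbours ({q2, q4, q5}), so by Hall's theorem at most 4 of the 6 left vertices can be matched.
That matches 4 of the 6, leaving 2 unmatched; no matching can do better.

2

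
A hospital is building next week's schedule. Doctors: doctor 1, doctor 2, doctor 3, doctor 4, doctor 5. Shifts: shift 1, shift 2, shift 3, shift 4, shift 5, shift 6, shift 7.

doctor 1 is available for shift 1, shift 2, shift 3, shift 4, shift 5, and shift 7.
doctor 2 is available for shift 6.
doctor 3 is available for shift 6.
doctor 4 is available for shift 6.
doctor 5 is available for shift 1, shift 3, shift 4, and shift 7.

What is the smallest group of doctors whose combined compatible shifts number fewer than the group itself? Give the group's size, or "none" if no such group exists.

Take S = {doctor 2, doctor 3}. Its neighbourhood is {shift 6}, so |N(S)| = 1 < |S| = 2.
No single vertex violates Hall's condition since each has at least one neighbour, so 2 is the minimum.

2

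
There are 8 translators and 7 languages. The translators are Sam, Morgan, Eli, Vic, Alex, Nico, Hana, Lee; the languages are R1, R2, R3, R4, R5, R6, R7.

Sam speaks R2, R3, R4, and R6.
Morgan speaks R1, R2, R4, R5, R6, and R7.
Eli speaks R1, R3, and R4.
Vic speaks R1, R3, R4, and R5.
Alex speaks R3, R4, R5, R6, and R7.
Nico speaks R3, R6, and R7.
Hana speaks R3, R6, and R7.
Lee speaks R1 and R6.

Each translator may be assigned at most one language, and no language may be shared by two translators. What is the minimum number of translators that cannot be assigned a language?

For example, pair Sam→R2, Morgan→R4, Eli→R1, Vic→R5, Alex→R3, Nico→R6, Hana→R7.
The set {Sam, Morgan, Eli, Vic, Alex, Nico, Hana, Lee} has only 7 neighbours ({R1, R2, R3, R4, R5, R6, R7}), so by Hall's theorem at most 7 of the 8 translators can be matched.
That matches 7 of the 8, leaving 1 unmatched; no matching can do better.

1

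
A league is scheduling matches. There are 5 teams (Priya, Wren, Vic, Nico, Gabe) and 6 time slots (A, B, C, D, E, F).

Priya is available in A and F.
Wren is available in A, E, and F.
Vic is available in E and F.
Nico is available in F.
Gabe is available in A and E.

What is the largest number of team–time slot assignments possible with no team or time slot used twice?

For example, pair Priya–A, Wren–F, Vic–E.
The set {Priya, Wren, Vic, Nico, Gabe} has only 3 neighbours ({A, E, F}), so by Hall's theorem at most 3 of the 5 teams can be matched.

3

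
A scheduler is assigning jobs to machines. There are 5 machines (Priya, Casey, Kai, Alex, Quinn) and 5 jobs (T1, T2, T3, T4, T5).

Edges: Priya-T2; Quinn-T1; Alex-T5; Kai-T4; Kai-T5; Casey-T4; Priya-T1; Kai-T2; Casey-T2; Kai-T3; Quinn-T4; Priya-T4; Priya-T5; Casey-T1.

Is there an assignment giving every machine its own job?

Yes

For example, pair Priya-T4, Casey-T2, Kai-T3, Alex-T5, Quinn-T1.
Every machine is matched, so this is a perfect matching.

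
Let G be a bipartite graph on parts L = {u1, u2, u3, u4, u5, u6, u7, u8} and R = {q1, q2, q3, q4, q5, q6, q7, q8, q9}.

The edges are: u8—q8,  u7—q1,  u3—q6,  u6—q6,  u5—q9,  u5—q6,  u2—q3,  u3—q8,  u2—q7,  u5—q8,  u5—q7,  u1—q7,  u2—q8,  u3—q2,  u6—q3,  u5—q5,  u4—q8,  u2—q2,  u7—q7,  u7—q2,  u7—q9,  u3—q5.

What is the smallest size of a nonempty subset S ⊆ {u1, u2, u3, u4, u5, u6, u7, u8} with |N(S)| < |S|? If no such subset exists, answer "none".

Take S = {u4, u8}. Its neighbourhood is {q8}, so |N(S)| = 1 < |S| = 2.
No single vertex violates Hall's condition since each has at least one neighbour, so 2 is the minimum.

2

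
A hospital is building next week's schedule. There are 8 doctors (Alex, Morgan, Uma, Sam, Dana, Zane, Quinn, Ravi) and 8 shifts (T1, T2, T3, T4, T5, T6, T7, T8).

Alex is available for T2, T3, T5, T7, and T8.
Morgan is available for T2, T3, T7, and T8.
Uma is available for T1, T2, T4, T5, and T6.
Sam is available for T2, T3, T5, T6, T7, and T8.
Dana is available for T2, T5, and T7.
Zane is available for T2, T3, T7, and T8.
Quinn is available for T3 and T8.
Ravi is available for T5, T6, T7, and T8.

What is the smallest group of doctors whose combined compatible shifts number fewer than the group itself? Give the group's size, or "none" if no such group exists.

7

Take S = {Alex, Morgan, Sam, Dana, Zane, Quinn, Ravi}. Its neighbourhood is {T2, T3, T5, T6, T7, T8}, so |N(S)| = 6 < |S| = 7.
Every subset of size less than 7 has at least as many neighbours as members, so 7 is the minimum.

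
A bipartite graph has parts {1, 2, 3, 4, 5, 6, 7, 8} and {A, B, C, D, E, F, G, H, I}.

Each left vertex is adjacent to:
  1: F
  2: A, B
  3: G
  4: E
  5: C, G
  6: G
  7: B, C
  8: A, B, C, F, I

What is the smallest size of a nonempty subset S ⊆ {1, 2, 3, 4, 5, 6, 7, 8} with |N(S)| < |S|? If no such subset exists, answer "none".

2

Take S = {3, 6}. Its neighbourhood is {G}, so |N(S)| = 1 < |S| = 2.
No single vertex violates Hall's condition since each has at least one neighbour, so 2 is the minimum.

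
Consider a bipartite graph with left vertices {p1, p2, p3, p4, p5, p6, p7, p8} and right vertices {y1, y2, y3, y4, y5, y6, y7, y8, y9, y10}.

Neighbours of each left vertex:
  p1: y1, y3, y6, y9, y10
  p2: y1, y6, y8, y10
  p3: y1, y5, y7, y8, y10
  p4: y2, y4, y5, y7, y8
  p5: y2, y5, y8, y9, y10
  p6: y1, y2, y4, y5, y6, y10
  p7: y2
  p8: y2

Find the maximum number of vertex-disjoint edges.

7

A valid assignment of size 7: p1–y3, p2–y1, p3–y7, p4–y4, p5–y10, p6–y6, p7–y2.
The set {p7, p8} has only 1 neighbour ({y2}), so by Hall's theorem at most 7 of the 8 left vertices can be matched.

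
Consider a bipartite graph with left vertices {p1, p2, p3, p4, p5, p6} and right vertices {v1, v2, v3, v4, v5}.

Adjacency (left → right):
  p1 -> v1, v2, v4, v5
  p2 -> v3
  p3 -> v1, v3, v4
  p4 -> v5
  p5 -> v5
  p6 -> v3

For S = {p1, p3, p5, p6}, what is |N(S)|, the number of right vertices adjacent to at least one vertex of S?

The union of neighbours of {p1, p3, p5, p6} is {v1, v2, v3, v4, v5}, which has 5 elements.
Since |N(S)| = 5 ≥ |S| = 4, Hall's condition holds for this subset.

5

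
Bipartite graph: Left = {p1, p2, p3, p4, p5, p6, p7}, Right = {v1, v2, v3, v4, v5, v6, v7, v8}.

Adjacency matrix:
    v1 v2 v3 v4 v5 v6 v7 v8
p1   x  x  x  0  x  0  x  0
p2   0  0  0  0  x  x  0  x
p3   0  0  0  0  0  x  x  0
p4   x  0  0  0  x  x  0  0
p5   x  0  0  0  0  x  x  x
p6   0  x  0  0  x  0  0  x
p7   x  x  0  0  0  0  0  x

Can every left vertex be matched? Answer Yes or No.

A valid assignment of size 7: p1→v3, p2→v6, p3→v7, p4→v5, p5→v1, p6→v8, p7→v2.
All 7 left vertices are covered.

Yes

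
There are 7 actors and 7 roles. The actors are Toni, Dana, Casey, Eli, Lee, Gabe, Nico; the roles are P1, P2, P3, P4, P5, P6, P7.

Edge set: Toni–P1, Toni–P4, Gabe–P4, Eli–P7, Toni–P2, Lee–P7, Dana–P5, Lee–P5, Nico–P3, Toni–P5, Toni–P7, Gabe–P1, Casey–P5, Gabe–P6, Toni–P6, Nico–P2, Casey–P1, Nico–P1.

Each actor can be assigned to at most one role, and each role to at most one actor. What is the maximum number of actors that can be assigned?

A valid assignment of size 6: Toni→P2, Dana→P5, Casey→P1, Eli→P7, Gabe→P6, Nico→P3.
The set {Dana, Eli, Lee} has only 2 neighbours ({P5, P7}), so by Hall's theorem at most 6 of the 7 actors can be matched.

6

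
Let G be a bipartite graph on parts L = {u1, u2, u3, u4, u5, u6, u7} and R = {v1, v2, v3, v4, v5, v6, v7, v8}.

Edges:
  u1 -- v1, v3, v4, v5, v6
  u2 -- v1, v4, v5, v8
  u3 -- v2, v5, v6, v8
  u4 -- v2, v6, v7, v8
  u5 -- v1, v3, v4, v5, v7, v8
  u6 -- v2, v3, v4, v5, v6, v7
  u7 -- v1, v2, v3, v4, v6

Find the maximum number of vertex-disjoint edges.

7

One maximum matching: u1→v6, u2→v4, u3→v8, u4→v7, u5→v1, u6→v2, u7→v3.
This saturates every left vertex, so 7 is the maximum.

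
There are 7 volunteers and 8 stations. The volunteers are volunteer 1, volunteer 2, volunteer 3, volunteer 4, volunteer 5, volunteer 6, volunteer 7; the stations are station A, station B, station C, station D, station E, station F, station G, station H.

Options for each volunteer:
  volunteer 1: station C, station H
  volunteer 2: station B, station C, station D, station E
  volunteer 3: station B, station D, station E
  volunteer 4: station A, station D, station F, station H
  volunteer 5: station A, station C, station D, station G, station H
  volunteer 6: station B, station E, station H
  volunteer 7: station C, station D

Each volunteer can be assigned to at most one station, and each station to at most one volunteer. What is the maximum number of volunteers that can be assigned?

For example, pair volunteer 1-station C, volunteer 2-station E, volunteer 3-station B, volunteer 4-station A, volunteer 5-station G, volunteer 6-station H, volunteer 7-station D.
This saturates every volunteer, so 7 is the maximum.

7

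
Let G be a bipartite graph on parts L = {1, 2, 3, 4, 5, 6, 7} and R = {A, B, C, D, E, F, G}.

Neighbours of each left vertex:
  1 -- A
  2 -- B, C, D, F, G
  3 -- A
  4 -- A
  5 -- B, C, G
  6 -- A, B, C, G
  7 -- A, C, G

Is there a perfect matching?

No

The set {1, 3, 4} has only 1 neighbour ({A}), so by Hall's theorem at most 5 of the 7 left vertices can be matched.
Hence no matching covers every left vertex.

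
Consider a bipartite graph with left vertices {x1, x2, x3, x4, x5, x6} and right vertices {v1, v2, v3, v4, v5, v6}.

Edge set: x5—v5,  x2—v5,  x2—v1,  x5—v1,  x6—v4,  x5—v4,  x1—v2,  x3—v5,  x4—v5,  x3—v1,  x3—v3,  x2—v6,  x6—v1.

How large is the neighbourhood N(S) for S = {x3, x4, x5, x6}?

4

The union of neighbours of {x3, x4, x5, x6} is {v1, v3, v4, v5}, which has 4 elements.
Since |N(S)| = 4 ≥ |S| = 4, Hall's condition holds for this subset.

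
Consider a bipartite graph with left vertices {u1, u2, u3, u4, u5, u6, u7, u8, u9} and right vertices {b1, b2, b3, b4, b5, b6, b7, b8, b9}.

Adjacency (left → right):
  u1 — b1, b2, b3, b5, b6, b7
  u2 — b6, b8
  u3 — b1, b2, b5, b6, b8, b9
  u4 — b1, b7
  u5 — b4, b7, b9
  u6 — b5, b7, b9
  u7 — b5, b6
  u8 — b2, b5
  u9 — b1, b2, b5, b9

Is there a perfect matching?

For example, pair u1→b3, u2→b8, u3→b1, u4→b7, u5→b4, u6→b9, u7→b6, u8→b2, u9→b5.
Every left vertex is matched, so this is a perfect matching.

Yes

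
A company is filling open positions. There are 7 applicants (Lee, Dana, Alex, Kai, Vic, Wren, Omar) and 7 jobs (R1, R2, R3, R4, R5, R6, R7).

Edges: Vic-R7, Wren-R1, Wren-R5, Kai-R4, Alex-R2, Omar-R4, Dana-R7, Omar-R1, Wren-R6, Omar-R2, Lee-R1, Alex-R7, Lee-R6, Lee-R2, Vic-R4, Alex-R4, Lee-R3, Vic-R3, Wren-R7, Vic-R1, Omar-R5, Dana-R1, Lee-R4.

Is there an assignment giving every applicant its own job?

Yes

A valid assignment of size 7: Lee→R6, Dana→R1, Alex→R2, Kai→R4, Vic→R3, Wren→R7, Omar→R5.
All 7 applicants are covered.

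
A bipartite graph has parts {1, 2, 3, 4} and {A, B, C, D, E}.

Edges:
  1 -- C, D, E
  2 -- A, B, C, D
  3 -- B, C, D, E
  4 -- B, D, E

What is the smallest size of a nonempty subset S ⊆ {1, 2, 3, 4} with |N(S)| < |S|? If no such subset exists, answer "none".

none

A matching saturating every left vertex exists, for instance 1→C, 2→D, 3→E, 4→B.
By Hall's marriage theorem, this means |N(S)| ≥ |S| for every subset S, so no violating subset exists.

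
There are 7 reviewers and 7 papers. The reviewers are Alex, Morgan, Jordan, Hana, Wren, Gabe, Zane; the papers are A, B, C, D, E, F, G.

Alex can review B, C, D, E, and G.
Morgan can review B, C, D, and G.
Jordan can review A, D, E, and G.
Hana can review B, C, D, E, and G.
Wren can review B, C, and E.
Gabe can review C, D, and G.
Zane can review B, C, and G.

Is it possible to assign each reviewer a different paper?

No

The set {Alex, Morgan, Hana, Wren, Gabe, Zane} has only 5 neighbours ({B, C, D, E, G}), so by Hall's theorem at most 6 of the 7 reviewers can be matched.
Hence no matching covers every reviewer.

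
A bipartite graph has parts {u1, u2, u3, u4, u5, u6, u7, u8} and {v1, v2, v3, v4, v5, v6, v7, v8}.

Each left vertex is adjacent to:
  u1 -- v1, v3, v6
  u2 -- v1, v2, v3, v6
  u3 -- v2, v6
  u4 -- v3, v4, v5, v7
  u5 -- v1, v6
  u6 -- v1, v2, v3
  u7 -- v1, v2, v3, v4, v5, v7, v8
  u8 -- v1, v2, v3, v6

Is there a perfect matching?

No

The set {u1, u2, u3, u5, u6, u8} has only 4 neighbours ({v1, v2, v3, v6}), so by Hall's theorem at most 6 of the 8 left vertices can be matched.
Hence no matching covers every left vertex.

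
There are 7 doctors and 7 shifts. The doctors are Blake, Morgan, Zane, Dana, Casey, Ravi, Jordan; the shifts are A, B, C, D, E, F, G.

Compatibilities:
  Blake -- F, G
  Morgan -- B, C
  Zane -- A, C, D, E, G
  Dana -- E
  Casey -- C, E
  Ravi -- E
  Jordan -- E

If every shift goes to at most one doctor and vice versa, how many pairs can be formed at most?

5

One maximum matching: Blake–F, Morgan–B, Zane–G, Dana–E, Casey–C.
The set {Dana, Ravi, Jordan} has only 1 neighbour ({E}), so by Hall's theorem at most 5 of the 7 doctors can be matched.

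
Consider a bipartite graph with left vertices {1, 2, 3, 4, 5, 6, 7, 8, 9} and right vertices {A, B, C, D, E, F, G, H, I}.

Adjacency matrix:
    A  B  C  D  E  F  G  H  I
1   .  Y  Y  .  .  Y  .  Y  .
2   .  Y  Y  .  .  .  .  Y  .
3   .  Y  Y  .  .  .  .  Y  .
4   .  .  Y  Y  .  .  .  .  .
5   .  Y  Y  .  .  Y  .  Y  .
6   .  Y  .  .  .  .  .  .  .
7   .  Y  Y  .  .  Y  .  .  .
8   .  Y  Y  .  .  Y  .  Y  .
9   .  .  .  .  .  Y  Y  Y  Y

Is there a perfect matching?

The set {1, 2, 3, 5, 6, 7, 8} has only 4 neighbours ({B, C, F, H}), so by Hall's theorem at most 6 of the 9 left vertices can be matched.
Hence no matching covers every left vertex.

No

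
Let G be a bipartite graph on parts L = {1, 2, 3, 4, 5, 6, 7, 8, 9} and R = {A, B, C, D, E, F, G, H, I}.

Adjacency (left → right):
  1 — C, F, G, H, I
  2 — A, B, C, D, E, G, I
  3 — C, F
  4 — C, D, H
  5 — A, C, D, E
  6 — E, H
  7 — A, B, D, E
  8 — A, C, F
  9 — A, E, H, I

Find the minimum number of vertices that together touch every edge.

The 9 edges 1–I, 2–G, 3–F, 4–D, 5–C, 6–H, 7–B, 8–A, 9–E form a matching, so any vertex cover needs at least 9 vertices (one per matched edge).
Conversely {1, 2, 3, 4, 5, 6, 7, 8, 9} meets every edge and has exactly 9 vertices, so 9 is optimal.

9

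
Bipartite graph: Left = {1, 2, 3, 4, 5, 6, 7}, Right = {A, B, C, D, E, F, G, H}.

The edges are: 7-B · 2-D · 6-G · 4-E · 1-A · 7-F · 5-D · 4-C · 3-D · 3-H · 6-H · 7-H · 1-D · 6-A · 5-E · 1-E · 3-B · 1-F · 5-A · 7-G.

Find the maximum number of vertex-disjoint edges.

7

A valid assignment of size 7: 1–F, 2–D, 3–H, 4–C, 5–E, 6–G, 7–B.
All 7 left vertices are matched, so no larger matching exists.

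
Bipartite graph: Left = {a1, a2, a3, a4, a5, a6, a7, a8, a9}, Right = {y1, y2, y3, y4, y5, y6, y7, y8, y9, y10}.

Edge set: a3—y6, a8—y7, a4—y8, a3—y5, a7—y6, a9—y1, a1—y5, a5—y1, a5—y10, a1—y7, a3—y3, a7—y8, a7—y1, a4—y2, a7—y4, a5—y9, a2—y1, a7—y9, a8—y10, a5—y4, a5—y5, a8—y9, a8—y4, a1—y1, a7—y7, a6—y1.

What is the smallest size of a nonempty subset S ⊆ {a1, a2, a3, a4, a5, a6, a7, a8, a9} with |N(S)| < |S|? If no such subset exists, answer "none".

2

Take S = {a2, a6}. Its neighbourhood is {y1}, so |N(S)| = 1 < |S| = 2.
No single vertex violates Hall's condition since each has at least one neighbour, so 2 is the minimum.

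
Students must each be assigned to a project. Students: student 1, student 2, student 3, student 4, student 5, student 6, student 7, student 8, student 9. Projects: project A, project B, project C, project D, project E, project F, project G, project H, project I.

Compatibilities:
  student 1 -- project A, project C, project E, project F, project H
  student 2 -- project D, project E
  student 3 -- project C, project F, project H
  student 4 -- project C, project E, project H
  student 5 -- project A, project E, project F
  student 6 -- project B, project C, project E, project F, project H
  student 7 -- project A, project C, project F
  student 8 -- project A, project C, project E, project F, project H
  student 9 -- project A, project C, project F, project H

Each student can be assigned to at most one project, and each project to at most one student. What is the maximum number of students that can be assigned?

One maximum matching: student 1–project H, student 2–project D, student 3–project F, student 4–project E, student 5–project A, student 6–project B, student 7–project C.
The set {student 1, student 3, student 4, student 5, student 7, student 8, student 9} has only 5 neighbours ({project A, project C, project E, project F, project H}), so by Hall's theorem at most 7 of the 9 students can be matched.

7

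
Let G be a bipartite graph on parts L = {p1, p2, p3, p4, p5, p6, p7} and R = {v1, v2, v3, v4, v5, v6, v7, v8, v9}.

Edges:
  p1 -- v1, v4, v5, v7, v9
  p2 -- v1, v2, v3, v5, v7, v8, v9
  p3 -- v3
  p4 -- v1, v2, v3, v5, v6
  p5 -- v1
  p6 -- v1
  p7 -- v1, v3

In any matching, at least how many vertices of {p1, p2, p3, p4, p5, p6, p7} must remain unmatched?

For example, pair p1-v5, p2-v8, p3-v3, p4-v2, p5-v1.
The set {p3, p5, p6, p7} has only 2 neighbours ({v1, v3}), so by Hall's theorem at most 5 of the 7 left vertices can be matched.
That matches 5 of the 7, leaving 2 unmatched; no matching can do better.

2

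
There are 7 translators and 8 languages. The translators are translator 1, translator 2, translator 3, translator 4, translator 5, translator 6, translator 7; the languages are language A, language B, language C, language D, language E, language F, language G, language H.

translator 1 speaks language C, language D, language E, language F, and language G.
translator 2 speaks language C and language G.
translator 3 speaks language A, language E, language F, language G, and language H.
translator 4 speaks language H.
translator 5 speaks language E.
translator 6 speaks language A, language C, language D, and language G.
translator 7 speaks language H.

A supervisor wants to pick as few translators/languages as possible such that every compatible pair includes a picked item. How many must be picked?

6

The 6 edges translator 1–language F, translator 2–language C, translator 3–language G, translator 4–language H, translator 5–language E, translator 6–language D form a matching, so any vertex cover needs at least 6 vertices (one per matched edge).
Conversely {translator 1, translator 2, translator 3, translator 5, translator 6, language H} meets every edge and has exactly 6 vertices, so 6 is optimal.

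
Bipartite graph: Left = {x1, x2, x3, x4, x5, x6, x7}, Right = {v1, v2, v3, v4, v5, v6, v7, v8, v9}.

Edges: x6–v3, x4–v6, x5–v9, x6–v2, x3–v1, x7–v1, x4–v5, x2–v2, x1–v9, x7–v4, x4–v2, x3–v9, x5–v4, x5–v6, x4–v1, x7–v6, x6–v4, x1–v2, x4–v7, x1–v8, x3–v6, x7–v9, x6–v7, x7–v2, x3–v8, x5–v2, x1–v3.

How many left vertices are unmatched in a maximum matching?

For example, pair x1–v3, x2–v2, x3–v9, x4–v1, x5–v4, x6–v7, x7–v6.
All 7 left vertices are matched, so no larger matching exists.
That matches 7 of the 7, leaving 0 unmatched; no matching can do better.

0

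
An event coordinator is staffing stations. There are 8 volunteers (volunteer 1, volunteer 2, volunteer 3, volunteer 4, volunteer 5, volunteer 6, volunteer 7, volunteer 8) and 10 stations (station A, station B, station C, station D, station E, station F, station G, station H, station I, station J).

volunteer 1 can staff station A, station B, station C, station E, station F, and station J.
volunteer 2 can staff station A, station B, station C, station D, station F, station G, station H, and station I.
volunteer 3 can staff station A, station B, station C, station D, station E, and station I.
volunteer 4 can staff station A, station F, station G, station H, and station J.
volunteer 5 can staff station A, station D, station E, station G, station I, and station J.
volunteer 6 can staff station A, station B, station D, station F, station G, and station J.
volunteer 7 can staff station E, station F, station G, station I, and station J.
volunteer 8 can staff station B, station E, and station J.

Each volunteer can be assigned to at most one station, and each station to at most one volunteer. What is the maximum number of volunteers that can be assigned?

8

A valid assignment of size 8: volunteer 1→station C, volunteer 2→station H, volunteer 3→station I, volunteer 4→station G, volunteer 5→station A, volunteer 6→station J, volunteer 7→station F, volunteer 8→station B.
This saturates every volunteer, so 8 is the maximum.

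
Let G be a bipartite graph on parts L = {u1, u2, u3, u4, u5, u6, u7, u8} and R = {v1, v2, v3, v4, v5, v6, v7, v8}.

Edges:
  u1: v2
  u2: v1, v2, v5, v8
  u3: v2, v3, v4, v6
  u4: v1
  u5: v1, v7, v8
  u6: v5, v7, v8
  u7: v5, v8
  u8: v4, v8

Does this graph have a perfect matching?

The set {u1, u2, u4, u5, u6, u7} has only 5 neighbours ({v1, v2, v5, v7, v8}), so by Hall's theorem at most 7 of the 8 left vertices can be matched.
Hence no matching covers every left vertex.

No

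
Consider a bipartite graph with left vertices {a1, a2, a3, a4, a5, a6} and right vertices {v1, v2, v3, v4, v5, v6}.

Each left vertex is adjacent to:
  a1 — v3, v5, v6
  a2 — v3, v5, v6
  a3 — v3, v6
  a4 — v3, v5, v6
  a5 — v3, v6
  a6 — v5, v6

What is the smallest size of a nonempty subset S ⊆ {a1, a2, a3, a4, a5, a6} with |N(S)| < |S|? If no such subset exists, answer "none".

4

Take S = {a1, a2, a3, a4}. Its neighbourhood is {v3, v5, v6}, so |N(S)| = 3 < |S| = 4.
Every subset of size less than 4 has at least as many neighbours as members, so 4 is the minimum.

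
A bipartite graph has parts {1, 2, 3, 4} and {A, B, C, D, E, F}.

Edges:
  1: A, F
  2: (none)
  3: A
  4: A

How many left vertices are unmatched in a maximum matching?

A valid assignment of size 2: 1→F, 3→A.
The set {2, 3, 4} has only 1 neighbour ({A}), so by Hall's theorem at most 2 of the 4 left vertices can be matched.
That matches 2 of the 4, leaving 2 unmatched; no matching can do better.

2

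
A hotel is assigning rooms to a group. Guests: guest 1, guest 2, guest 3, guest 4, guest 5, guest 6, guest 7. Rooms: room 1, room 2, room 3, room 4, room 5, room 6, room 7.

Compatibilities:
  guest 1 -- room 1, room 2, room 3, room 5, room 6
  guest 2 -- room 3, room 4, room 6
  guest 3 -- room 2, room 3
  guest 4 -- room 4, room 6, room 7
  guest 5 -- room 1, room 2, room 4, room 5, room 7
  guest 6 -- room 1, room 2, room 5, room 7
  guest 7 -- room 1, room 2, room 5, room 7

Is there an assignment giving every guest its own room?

One maximum matching: guest 1–room 1, guest 2–room 3, guest 3–room 2, guest 4–room 6, guest 5–room 4, guest 6–room 5, guest 7–room 7.
All 7 guests are covered.

Yes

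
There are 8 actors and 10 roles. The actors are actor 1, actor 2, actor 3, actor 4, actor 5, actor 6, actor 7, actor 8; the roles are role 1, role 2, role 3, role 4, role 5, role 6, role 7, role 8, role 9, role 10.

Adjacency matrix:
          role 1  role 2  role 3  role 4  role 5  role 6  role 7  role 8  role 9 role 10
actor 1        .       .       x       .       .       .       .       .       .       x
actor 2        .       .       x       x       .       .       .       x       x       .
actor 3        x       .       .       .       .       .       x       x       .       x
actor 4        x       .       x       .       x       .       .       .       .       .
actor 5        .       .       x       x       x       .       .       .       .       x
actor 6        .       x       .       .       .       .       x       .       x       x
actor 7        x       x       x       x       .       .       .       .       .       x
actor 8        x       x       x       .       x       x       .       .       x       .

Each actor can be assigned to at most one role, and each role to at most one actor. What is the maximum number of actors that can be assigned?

8

One maximum matching: actor 1→role 10, actor 2→role 8, actor 3→role 7, actor 4→role 5, actor 5→role 4, actor 6→role 2, actor 7→role 3, actor 8→role 1.
All 8 actors are matched, so no larger matching exists.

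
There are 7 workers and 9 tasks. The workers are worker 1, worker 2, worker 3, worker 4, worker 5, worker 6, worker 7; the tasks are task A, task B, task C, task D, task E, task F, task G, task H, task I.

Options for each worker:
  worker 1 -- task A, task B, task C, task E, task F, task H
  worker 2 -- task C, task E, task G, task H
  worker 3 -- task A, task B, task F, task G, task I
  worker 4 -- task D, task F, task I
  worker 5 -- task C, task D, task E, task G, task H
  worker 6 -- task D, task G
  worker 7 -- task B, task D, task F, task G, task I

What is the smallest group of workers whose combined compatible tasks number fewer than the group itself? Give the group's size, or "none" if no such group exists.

A matching saturating every worker exists, for instance worker 1→task A, worker 2→task E, worker 3→task I, worker 4→task D, worker 5→task C, worker 6→task G, worker 7→task F.
By Hall's marriage theorem, this means |N(S)| ≥ |S| for every subset S, so no violating subset exists.

none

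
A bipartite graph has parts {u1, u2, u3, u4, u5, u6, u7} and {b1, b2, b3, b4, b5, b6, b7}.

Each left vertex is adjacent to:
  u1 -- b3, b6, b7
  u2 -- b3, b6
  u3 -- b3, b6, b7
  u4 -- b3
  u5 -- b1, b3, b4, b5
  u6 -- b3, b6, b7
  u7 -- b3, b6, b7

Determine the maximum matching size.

For example, pair u1–b7, u2–b6, u3–b3, u5–b4.
The set {u1, u2, u3, u4, u6, u7} has only 3 neighbours ({b3, b6, b7}), so by Hall's theorem at most 4 of the 7 left vertices can be matched.

4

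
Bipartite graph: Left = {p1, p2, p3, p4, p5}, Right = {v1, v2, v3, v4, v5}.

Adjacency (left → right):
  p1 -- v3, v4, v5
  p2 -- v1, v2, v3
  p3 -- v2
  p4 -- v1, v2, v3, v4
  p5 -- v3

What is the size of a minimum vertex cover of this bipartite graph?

{p1, p2, p3, p4, p5} is a vertex cover of size 5: every edge has an endpoint in this set.
No smaller cover exists because p1–v5, p2–v1, p3–v2, p4–v4, p5–v3 is a matching of size 5, and a cover must include an endpoint of each of these disjoint edges (König's theorem).

5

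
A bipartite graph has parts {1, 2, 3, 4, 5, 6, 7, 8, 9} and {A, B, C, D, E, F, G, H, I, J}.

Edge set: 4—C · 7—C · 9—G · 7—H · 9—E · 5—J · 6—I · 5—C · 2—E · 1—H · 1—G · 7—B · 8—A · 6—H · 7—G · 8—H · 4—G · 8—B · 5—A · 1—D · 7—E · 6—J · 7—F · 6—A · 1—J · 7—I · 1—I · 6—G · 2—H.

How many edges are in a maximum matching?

For example, pair 1-J, 2-H, 4-G, 5-C, 6-I, 7-B, 8-A, 9-E.
The set {3} has only 0 neighbours (∅), so by Hall's theorem at most 8 of the 9 left vertices can be matched.

8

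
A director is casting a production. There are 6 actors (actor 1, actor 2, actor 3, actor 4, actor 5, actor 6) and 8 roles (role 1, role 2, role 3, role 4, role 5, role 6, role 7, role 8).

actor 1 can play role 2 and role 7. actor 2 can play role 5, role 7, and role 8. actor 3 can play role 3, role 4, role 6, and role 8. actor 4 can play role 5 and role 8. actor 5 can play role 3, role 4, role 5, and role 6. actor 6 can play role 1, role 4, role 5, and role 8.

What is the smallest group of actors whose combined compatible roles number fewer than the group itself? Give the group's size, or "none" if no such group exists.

A matching saturating every actor exists, for instance actor 1→role 2, actor 2→role 7, actor 3→role 3, actor 4→role 8, actor 5→role 6, actor 6→role 5.
By Hall's marriage theorem, this means |N(S)| ≥ |S| for every subset S, so no violating subset exists.

none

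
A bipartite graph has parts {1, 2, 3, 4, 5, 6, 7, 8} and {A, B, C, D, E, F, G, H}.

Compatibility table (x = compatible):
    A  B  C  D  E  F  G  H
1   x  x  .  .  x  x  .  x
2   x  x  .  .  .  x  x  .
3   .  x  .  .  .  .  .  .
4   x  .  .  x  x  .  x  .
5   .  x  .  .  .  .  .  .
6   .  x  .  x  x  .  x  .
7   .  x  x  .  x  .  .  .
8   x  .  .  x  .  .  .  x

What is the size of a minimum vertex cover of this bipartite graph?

The 7 edges 1–H, 2–F, 3–B, 4–A, 6–E, 7–C, 8–D form a matching, so any vertex cover needs at least 7 vertices (one per matched edge).
Conversely {1, 2, 4, 6, 7, 8, B} meets every edge and has exactly 7 vertices, so 7 is optimal.

7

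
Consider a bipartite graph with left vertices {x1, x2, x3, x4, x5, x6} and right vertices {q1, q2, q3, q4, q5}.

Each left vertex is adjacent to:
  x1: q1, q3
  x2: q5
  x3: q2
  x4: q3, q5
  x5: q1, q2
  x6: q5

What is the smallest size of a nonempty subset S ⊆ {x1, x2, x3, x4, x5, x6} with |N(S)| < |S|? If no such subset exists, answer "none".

Take S = {x2, x6}. Its neighbourhood is {q5}, so |N(S)| = 1 < |S| = 2.
No single vertex violates Hall's condition since each has at least one neighbour, so 2 is the minimum.

2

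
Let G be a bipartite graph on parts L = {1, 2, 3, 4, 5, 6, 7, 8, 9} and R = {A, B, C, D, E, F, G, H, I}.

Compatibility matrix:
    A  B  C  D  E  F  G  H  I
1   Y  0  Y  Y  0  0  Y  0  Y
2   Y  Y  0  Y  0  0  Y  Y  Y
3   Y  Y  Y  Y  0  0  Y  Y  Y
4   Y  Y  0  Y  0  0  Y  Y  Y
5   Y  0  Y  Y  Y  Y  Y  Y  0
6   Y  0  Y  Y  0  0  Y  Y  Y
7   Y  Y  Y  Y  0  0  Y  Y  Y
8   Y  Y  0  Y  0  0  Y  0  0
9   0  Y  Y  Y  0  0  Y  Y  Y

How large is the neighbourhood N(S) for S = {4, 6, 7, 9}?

7

The union of neighbours of {4, 6, 7, 9} is {A, B, C, D, G, H, I}, which has 7 elements.
Since |N(S)| = 7 ≥ |S| = 4, Hall's condition holds for this subset.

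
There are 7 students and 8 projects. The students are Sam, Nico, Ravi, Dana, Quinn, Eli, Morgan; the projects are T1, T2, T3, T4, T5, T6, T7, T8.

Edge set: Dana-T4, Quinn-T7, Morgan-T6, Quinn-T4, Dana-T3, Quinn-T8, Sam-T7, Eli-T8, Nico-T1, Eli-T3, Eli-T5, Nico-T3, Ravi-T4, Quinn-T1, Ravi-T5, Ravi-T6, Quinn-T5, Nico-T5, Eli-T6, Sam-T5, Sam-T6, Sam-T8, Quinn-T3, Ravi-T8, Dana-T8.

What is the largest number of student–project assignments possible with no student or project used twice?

A valid assignment of size 7: Sam-T7, Nico-T1, Ravi-T8, Dana-T3, Quinn-T4, Eli-T5, Morgan-T6.
This saturates every student, so 7 is the maximum.

7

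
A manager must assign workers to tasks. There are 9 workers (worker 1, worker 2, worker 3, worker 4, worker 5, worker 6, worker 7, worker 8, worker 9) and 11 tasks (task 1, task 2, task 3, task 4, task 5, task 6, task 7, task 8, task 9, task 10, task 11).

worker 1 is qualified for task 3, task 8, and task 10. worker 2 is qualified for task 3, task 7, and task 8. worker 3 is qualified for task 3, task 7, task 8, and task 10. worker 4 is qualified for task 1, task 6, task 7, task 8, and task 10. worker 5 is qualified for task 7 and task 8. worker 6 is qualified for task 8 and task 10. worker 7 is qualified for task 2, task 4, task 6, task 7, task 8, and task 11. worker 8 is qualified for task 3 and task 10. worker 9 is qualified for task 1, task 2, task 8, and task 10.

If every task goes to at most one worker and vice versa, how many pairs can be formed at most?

7

One maximum matching: worker 1-task 10, worker 2-task 8, worker 3-task 3, worker 4-task 1, worker 5-task 7, worker 7-task 4, worker 9-task 2.
The set {worker 1, worker 2, worker 3, worker 5, worker 6, worker 8} has only 4 neighbours ({task 10, task 3, task 7, task 8}), so by Hall's theorem at most 7 of the 9 workers can be matched.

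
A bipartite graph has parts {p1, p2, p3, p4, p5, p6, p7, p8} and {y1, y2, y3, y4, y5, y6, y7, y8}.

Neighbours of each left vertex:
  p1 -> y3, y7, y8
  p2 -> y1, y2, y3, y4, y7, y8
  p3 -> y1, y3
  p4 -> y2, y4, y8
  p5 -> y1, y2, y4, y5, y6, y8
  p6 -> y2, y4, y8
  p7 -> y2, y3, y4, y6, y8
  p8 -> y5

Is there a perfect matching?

One maximum matching: p1-y3, p2-y7, p3-y1, p4-y2, p5-y4, p6-y8, p7-y6, p8-y5.
All 8 left vertices are covered.

Yes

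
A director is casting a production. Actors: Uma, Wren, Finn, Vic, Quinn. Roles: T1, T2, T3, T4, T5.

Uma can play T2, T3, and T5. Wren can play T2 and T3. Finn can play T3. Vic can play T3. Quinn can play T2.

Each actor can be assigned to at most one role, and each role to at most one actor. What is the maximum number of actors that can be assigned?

3

A valid assignment of size 3: Uma-T5, Wren-T2, Finn-T3.
The set {Wren, Finn, Vic, Quinn} has only 2 neighbours ({T2, T3}), so by Hall's theorem at most 3 of the 5 actors can be matched.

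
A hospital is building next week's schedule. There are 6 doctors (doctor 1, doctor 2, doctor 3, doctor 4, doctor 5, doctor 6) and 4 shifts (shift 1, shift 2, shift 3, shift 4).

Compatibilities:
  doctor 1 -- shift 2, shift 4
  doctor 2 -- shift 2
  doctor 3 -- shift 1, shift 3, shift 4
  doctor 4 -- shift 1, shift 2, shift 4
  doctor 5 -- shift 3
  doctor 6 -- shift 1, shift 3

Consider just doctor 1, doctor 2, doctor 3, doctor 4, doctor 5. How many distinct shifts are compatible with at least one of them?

The union of neighbours of {doctor 1, doctor 2, doctor 3, doctor 4, doctor 5} is {shift 1, shift 2, shift 3, shift 4}, which has 4 elements.
Since |N(S)| = 4 < |S| = 5, Hall's condition fails for this subset.

4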